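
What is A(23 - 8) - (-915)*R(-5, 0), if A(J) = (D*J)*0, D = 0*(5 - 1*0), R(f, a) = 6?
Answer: 5490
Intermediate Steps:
D = 0 (D = 0*(5 + 0) = 0*5 = 0)
A(J) = 0 (A(J) = (0*J)*0 = 0*0 = 0)
A(23 - 8) - (-915)*R(-5, 0) = 0 - (-915)*6 = 0 - 1*(-5490) = 0 + 5490 = 5490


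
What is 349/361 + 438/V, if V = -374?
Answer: -13796/67507 ≈ -0.20436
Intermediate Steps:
349/361 + 438/V = 349/361 + 438/(-374) = 349*(1/361) + 438*(-1/374) = 349/361 - 219/187 = -13796/67507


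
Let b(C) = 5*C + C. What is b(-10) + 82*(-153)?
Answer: -12606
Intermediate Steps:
b(C) = 6*C
b(-10) + 82*(-153) = 6*(-10) + 82*(-153) = -60 - 12546 = -12606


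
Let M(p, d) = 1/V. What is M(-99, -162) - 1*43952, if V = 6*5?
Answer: -1318559/30 ≈ -43952.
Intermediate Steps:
V = 30
M(p, d) = 1/30
M(-99, -162) - 1*43952 = 1/30 - 1*43952 = 1/30 - 43952 = -1318559/30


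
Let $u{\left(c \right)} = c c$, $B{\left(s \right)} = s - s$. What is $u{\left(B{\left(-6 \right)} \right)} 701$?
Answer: $0$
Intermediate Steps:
$B{\left(s \right)} = 0$
$u{\left(c \right)} = c^{2}$
$u{\left(B{\left(-6 \right)} \right)} 701 = 0^{2} \cdot 701 = 0 \cdot 701 = 0$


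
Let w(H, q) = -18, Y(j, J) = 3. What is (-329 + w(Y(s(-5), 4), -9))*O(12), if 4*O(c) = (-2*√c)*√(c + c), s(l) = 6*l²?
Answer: 2082*√2 ≈ 2944.4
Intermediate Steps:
O(c) = -c*√2/2 (O(c) = ((-2*√c)*√(c + c))/4 = ((-2*√c)*√(2*c))/4 = ((-2*√c)*(√2*√c))/4 = (-2*c*√2)/4 = -c*√2/2)
(-329 + w(Y(s(-5), 4), -9))*O(12) = (-329 - 18)*(-½*12*√2) = -(-2082)*√2 = 2082*√2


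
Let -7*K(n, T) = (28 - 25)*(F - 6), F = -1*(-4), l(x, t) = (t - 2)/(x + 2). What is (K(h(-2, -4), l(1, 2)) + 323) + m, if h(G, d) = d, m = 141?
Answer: 3254/7 ≈ 464.86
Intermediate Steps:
l(x, t) = (-2 + t)/(2 + x)
F = 4
K(n, T) = 6/7 (K(n, T) = -(28 - 25)*(4 - 6)/7 = -3*(-2)/7 = -1/7*(-6) = 6/7)
(K(h(-2, -4), l(1, 2)) + 323) + m = (6/7 + 323) + 141 = 2267/7 + 141 = 3254/7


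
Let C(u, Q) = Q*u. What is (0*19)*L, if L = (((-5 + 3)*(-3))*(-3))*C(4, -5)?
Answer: 0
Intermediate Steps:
L = 360 (L = (((-5 + 3)*(-3))*(-3))*(-5*4) = (-2*(-3)*(-3))*(-20) = (6*(-3))*(-20) = -18*(-20) = 360)
(0*19)*L = (0*19)*360 = 0*360 = 0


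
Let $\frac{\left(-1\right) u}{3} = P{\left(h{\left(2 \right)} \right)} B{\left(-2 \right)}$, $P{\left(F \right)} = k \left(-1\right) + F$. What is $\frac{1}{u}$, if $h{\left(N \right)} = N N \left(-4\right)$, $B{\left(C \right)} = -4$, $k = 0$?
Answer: $- \frac{1}{192} \approx -0.0052083$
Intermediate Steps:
$h{\left(N \right)} = - 4 N^{2}$ ($h{\left(N \right)} = N^{2} \left(-4\right) = - 4 N^{2}$)
$P{\left(F \right)} = F$ ($P{\left(F \right)} = 0 \left(-1\right) + F = 0 + F = F$)
$u = -192$ ($u = - 3 - 4 \cdot 2^{2} \left(-4\right) = - 3 \left(-4\right) 4 \left(-4\right) = - 3 \left(\left(-16\right) \left(-4\right)\right) = \left(-3\right) 64 = -192$)
$\frac{1}{u} = \frac{1}{-192} = - \frac{1}{192}$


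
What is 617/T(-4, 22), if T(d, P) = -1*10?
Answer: -617/10 ≈ -61.700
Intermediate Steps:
T(d, P) = -10
617/T(-4, 22) = 617/(-10) = 617*(-⅒) = -617/10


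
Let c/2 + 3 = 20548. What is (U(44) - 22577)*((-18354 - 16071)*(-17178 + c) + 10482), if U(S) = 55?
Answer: 18539212177596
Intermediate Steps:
c = 41090 (c = -6 + 2*20548 = -6 + 41096 = 41090)
(U(44) - 22577)*((-18354 - 16071)*(-17178 + c) + 10482) = (55 - 22577)*((-18354 - 16071)*(-17178 + 41090) + 10482) = -22522*(-34425*23912 + 10482) = -22522*(-823170600 + 10482) = -22522*(-823160118) = 18539212177596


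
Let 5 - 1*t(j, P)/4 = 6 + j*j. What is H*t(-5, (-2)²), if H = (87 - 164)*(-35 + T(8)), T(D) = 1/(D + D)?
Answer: -559559/2 ≈ -2.7978e+5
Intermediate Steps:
T(D) = 1/(2*D)
t(j, P) = -4 - 4*j² (t(j, P) = 20 - 4*(6 + j*j) = 20 - 4*(6 + j²) = 20 + (-24 - 4*j²) = -4 - 4*j²)
H = 43043/16 (H = (87 - 164)*(-35 + (½)/8) = -77*(-35 + (½)*(⅛)) = -77*(-35 + 1/16) = -77*(-559/16) = 43043/16 ≈ 2690.2)
H*t(-5, (-2)²) = 43043*(-4 - 4*(-5)²)/16 = 43043*(-4 - 4*25)/16 = 43043*(-4 - 100)/16 = (43043/16)*(-104) = -559559/2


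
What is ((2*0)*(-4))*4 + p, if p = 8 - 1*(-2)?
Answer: 10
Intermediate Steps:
p = 10 (p = 8 + 2 = 10)
((2*0)*(-4))*4 + p = ((2*0)*(-4))*4 + 10 = (0*(-4))*4 + 10 = 0*4 + 10 = 0 + 10 = 10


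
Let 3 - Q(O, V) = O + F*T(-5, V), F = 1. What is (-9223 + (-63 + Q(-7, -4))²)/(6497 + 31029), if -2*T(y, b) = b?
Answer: -3099/18763 ≈ -0.16517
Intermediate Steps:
T(y, b) = -b/2
Q(O, V) = 3 + V/2 - O (Q(O, V) = 3 - (O + 1*(-V/2)) = 3 - (O - V/2) = 3 + (V/2 - O) = 3 + V/2 - O)
(-9223 + (-63 + Q(-7, -4))²)/(6497 + 31029) = (-9223 + (-63 + (3 + (½)*(-4) - 1*(-7)))²)/(6497 + 31029) = (-9223 + (-63 + (3 - 2 + 7))²)/37526 = (-9223 + (-63 + 8)²)*(1/37526) = (-9223 + (-55)²)*(1/37526) = (-9223 + 3025)*(1/37526) = -6198*1/37526 = -3099/18763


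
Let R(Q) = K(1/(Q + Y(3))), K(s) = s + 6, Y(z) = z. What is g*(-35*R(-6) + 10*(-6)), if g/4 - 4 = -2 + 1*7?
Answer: -9300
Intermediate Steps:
K(s) = 6 + s
R(Q) = 6 + 1/(3 + Q) (R(Q) = 6 + 1/(Q + 3) = 6 + 1/(3 + Q))
g = 36 (g = 16 + 4*(-2 + 1*7) = 16 + 4*(-2 + 7) = 16 + 4*5 = 16 + 20 = 36)
g*(-35*R(-6) + 10*(-6)) = 36*(-35*(19 + 6*(-6))/(3 - 6) + 10*(-6)) = 36*(-35*(19 - 36)/(-3) - 60) = 36*(-(-35)*(-17)/3 - 60) = 36*(-35*17/3 - 60) = 36*(-595/3 - 60) = 36*(-775/3) = -9300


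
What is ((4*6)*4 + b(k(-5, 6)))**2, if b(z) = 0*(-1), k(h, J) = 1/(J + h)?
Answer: 9216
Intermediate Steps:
b(z) = 0
((4*6)*4 + b(k(-5, 6)))**2 = ((4*6)*4 + 0)**2 = (24*4 + 0)**2 = (96 + 0)**2 = 96**2 = 9216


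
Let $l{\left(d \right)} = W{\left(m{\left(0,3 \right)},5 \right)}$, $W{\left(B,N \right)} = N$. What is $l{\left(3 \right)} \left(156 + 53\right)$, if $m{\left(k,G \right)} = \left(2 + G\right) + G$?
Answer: $1045$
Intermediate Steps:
$m{\left(k,G \right)} = 2 + 2 G$
$l{\left(d \right)} = 5$
$l{\left(3 \right)} \left(156 + 53\right) = 5 \left(156 + 53\right) = 5 \cdot 209 = 1045$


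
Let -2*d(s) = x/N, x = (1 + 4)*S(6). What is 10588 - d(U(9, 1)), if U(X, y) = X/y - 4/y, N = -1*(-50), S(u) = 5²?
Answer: 42357/4 ≈ 10589.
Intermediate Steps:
S(u) = 25
N = 50
U(X, y) = -4/y + X/y
x = 125 (x = (1 + 4)*25 = 5*25 = 125)
d(s) = -5/4 (d(s) = -125/(2*50) = -½*5/2 = -5/4)
10588 - d(U(9, 1)) = 10588 - 1*(-5/4) = 10588 + 5/4 = 42357/4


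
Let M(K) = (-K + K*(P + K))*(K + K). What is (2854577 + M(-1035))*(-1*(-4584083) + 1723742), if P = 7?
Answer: -13888105289551225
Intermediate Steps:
M(K) = 2*K*(-K + K*(7 + K)) (M(K) = (-K + K*(7 + K))*(K + K) = (-K + K*(7 + K))*(2*K) = 2*K*(-K + K*(7 + K)))
(2854577 + M(-1035))*(-1*(-4584083) + 1723742) = (2854577 + 2*(-1035)²*(6 - 1035))*(-1*(-4584083) + 1723742) = (2854577 + 2*1071225*(-1029))*(4584083 + 1723742) = (2854577 - 2204581050)*6307825 = -2201726473*6307825 = -13888105289551225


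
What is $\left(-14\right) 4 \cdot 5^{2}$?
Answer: $-1400$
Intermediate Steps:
$\left(-14\right) 4 \cdot 5^{2} = \left(-56\right) 25 = -1400$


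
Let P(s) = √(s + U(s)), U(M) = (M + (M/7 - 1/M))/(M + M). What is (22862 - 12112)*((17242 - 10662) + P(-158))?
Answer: 70735000 + 16125*I*√85587698/1106 ≈ 7.0735e+7 + 1.3488e+5*I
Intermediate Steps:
U(M) = (-1/M + 8*M/7)/(2*M) (U(M) = (M + (M*(⅐) - 1/M))/((2*M)) = (M + (M/7 - 1/M))*(1/(2*M)) = (M + (-1/M + M/7))*(1/(2*M)) = (-1/M + 8*M/7)*(1/(2*M)) = (-1/M + 8*M/7)/(2*M))
P(s) = √(4/7 + s - 1/(2*s²)) (P(s) = √(s + (4/7 - 1/(2*s²))) = √(4/7 + s - 1/(2*s²)))
(22862 - 12112)*((17242 - 10662) + P(-158)) = (22862 - 12112)*((17242 - 10662) + √(112 - 98/(-158)² + 196*(-158))/14) = 10750*(6580 + √(112 - 98*1/24964 - 30968)/14) = 10750*(6580 + √(112 - 49/12482 - 30968)/14) = 10750*(6580 + √(-385144641/12482)/14) = 10750*(6580 + (3*I*√85587698/158)/14) = 10750*(6580 + 3*I*√85587698/2212) = 70735000 + 16125*I*√85587698/1106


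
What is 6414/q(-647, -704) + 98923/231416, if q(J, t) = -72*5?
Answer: -60362081/3471240 ≈ -17.389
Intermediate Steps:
q(J, t) = -360
6414/q(-647, -704) + 98923/231416 = 6414/(-360) + 98923/231416 = 6414*(-1/360) + 98923*(1/231416) = -1069/60 + 98923/231416 = -60362081/3471240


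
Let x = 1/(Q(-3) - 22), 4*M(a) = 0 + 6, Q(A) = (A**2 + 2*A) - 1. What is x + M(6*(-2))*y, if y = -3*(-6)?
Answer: 539/20 ≈ 26.950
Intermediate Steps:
Q(A) = -1 + A**2 + 2*A
y = 18
M(a) = 3/2 (M(a) = (0 + 6)/4 = (1/4)*6 = 3/2)
x = -1/20 (x = 1/((-1 + (-3)**2 + 2*(-3)) - 22) = 1/((-1 + 9 - 6) - 22) = 1/(2 - 22) = 1/(-20) = -1/20 ≈ -0.050000)
x + M(6*(-2))*y = -1/20 + (3/2)*18 = -1/20 + 27 = 539/20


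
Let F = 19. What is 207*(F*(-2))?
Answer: -7866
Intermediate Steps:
207*(F*(-2)) = 207*(19*(-2)) = 207*(-38) = -7866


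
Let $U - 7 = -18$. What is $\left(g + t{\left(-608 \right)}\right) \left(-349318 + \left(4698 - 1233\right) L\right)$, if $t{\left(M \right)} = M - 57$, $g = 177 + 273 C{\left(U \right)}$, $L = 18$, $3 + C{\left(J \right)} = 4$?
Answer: $61693820$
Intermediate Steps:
$U = -11$ ($U = 7 - 18 = -11$)
$C{\left(J \right)} = 1$ ($C{\left(J \right)} = -3 + 4 = 1$)
$g = 450$ ($g = 177 + 273 \cdot 1 = 177 + 273 = 450$)
$t{\left(M \right)} = -57 + M$
$\left(g + t{\left(-608 \right)}\right) \left(-349318 + \left(4698 - 1233\right) L\right) = \left(450 - 665\right) \left(-349318 + \left(4698 - 1233\right) 18\right) = \left(450 - 665\right) \left(-349318 + 3465 \cdot 18\right) = - 215 \left(-349318 + 62370\right) = \left(-215\right) \left(-286948\right) = 61693820$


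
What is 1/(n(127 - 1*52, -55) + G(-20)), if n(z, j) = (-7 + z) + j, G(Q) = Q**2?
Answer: 1/413 ≈ 0.0024213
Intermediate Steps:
n(z, j) = -7 + j + z
1/(n(127 - 1*52, -55) + G(-20)) = 1/((-7 - 55 + (127 - 1*52)) + (-20)**2) = 1/((-7 - 55 + (127 - 52)) + 400) = 1/((-7 - 55 + 75) + 400) = 1/(13 + 400) = 1/413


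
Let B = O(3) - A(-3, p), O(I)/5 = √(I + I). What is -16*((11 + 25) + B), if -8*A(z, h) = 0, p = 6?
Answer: -576 - 80*√6 ≈ -771.96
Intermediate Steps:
A(z, h) = 0 (A(z, h) = -⅛*0 = 0)
O(I) = 5*√2*√I (O(I) = 5*√(I + I) = 5*√(2*I) = 5*(√2*√I) = 5*√2*√I)
B = 5*√6 (B = 5*√2*√3 - 1*0 = 5*√6 + 0 = 5*√6 ≈ 12.247)
-16*((11 + 25) + B) = -16*((11 + 25) + 5*√6) = -16*(36 + 5*√6) = -576 - 80*√6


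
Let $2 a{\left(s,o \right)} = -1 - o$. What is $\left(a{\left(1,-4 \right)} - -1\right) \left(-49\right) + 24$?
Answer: $- \frac{197}{2} \approx -98.5$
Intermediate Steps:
$a{\left(s,o \right)} = - \frac{1}{2} - \frac{o}{2}$ ($a{\left(s,o \right)} = \frac{-1 - o}{2} = - \frac{1}{2} - \frac{o}{2}$)
$\left(a{\left(1,-4 \right)} - -1\right) \left(-49\right) + 24 = \left(\left(- \frac{1}{2} - -2\right) - -1\right) \left(-49\right) + 24 = \left(\left(- \frac{1}{2} + 2\right) + 1\right) \left(-49\right) + 24 = \left(\frac{3}{2} + 1\right) \left(-49\right) + 24 = \frac{5}{2} \left(-49\right) + 24 = - \frac{245}{2} + 24 = - \frac{197}{2}$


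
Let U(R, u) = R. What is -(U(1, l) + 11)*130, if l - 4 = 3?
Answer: -1560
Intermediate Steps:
l = 7 (l = 4 + 3 = 7)
-(U(1, l) + 11)*130 = -(1 + 11)*130 = -1*12*130 = -12*130 = -1560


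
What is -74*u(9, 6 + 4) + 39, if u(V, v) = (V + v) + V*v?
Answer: -8027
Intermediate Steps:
u(V, v) = V + v + V*v
-74*u(9, 6 + 4) + 39 = -74*(9 + (6 + 4) + 9*(6 + 4)) + 39 = -74*(9 + 10 + 9*10) + 39 = -74*(9 + 10 + 90) + 39 = -74*109 + 39 = -8066 + 39 = -8027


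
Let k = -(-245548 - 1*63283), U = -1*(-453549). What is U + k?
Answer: 762380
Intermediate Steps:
U = 453549
k = 308831 (k = -(-245548 - 63283) = -1*(-308831) = 308831)
U + k = 453549 + 308831 = 762380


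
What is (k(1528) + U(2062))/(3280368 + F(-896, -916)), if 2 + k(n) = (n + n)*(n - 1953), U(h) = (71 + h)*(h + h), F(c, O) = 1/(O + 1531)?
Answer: 4611079350/2017426321 ≈ 2.2856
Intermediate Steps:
F(c, O) = 1/(1531 + O)
U(h) = 2*h*(71 + h) (U(h) = (71 + h)*(2*h) = 2*h*(71 + h))
k(n) = -2 + 2*n*(-1953 + n) (k(n) = -2 + (n + n)*(n - 1953) = -2 + (2*n)*(-1953 + n) = -2 + 2*n*(-1953 + n))
(k(1528) + U(2062))/(3280368 + F(-896, -916)) = ((-2 - 3906*1528 + 2*1528**2) + 2*2062*(71 + 2062))/(3280368 + 1/(1531 - 916)) = ((-2 - 5968368 + 2*2334784) + 2*2062*2133)/(3280368 + 1/615) = ((-2 - 5968368 + 4669568) + 8796492)/(3280368 + 1/615) = (-1298802 + 8796492)/(2017426321/615) = 7497690*(615/2017426321) = 4611079350/2017426321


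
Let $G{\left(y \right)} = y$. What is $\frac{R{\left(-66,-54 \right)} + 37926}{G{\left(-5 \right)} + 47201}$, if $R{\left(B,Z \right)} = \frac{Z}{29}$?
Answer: $\frac{30550}{38019} \approx 0.80355$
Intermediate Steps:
$R{\left(B,Z \right)} = \frac{Z}{29}$ ($R{\left(B,Z \right)} = Z \frac{1}{29} = \frac{Z}{29}$)
$\frac{R{\left(-66,-54 \right)} + 37926}{G{\left(-5 \right)} + 47201} = \frac{\frac{1}{29} \left(-54\right) + 37926}{-5 + 47201} = \frac{- \frac{54}{29} + 37926}{47196} = \frac{1099800}{29} \cdot \frac{1}{47196} = \frac{30550}{38019}$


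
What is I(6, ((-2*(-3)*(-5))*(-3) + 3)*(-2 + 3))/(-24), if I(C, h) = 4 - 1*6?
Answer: 1/12 ≈ 0.083333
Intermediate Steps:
I(C, h) = -2 (I(C, h) = 4 - 6 = -2)
I(6, ((-2*(-3)*(-5))*(-3) + 3)*(-2 + 3))/(-24) = -2/(-24) = -2*(-1/24) = 1/12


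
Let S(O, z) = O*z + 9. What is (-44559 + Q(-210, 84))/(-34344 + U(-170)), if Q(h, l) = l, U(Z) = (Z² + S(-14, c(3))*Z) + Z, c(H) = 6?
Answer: -44475/7136 ≈ -6.2325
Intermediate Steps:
S(O, z) = 9 + O*z
U(Z) = Z² - 74*Z (U(Z) = (Z² + (9 - 14*6)*Z) + Z = (Z² + (9 - 84)*Z) + Z = (Z² - 75*Z) + Z = Z² - 74*Z)
(-44559 + Q(-210, 84))/(-34344 + U(-170)) = (-44559 + 84)/(-34344 - 170*(-74 - 170)) = -44475/(-34344 - 170*(-244)) = -44475/(-34344 + 41480) = -44475/7136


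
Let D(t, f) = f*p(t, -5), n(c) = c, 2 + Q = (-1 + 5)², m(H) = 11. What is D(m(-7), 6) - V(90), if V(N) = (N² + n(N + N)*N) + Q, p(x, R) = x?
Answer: -24248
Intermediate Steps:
Q = 14 (Q = -2 + (-1 + 5)² = -2 + 4² = -2 + 16 = 14)
D(t, f) = f*t
V(N) = 14 + 3*N² (V(N) = (N² + (N + N)*N) + 14 = (N² + (2*N)*N) + 14 = (N² + 2*N²) + 14 = 3*N² + 14 = 14 + 3*N²)
D(m(-7), 6) - V(90) = 6*11 - (14 + 3*90²) = 66 - (14 + 3*8100) = 66 - (14 + 24300) = 66 - 1*24314 = 66 - 24314 = -24248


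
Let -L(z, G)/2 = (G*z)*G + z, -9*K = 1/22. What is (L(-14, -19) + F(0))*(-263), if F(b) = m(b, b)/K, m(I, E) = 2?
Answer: -2561620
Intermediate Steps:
K = -1/198 (K = -⅑/22 = -⅑*1/22 = -1/198 ≈ -0.0050505)
L(z, G) = -2*z - 2*z*G² (L(z, G) = -2*((G*z)*G + z) = -2*(z*G² + z) = -2*(z + z*G²) = -2*z - 2*z*G²)
F(b) = -396 (F(b) = 2/(-1/198) = 2*(-198) = -396)
(L(-14, -19) + F(0))*(-263) = (-2*(-14)*(1 + (-19)²) - 396)*(-263) = (-2*(-14)*(1 + 361) - 396)*(-263) = (-2*(-14)*362 - 396)*(-263) = (10136 - 396)*(-263) = 9740*(-263) = -2561620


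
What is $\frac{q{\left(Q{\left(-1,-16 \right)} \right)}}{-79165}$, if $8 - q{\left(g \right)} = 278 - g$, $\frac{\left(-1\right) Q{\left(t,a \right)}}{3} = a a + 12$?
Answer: $\frac{1074}{79165} \approx 0.013567$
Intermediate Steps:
$Q{\left(t,a \right)} = -36 - 3 a^{2}$ ($Q{\left(t,a \right)} = - 3 \left(a a + 12\right) = - 3 \left(a^{2} + 12\right) = - 3 \left(12 + a^{2}\right) = -36 - 3 a^{2}$)
$q{\left(g \right)} = -270 + g$ ($q{\left(g \right)} = 8 - \left(278 - g\right) = 8 + \left(-278 + g\right) = -270 + g$)
$\frac{q{\left(Q{\left(-1,-16 \right)} \right)}}{-79165} = \frac{-270 - \left(36 + 3 \left(-16\right)^{2}\right)}{-79165} = \left(-270 - 804\right) \left(- \frac{1}{79165}\right) = \left(-1074\right) \left(- \frac{1}{79165}\right) = \frac{1074}{79165}$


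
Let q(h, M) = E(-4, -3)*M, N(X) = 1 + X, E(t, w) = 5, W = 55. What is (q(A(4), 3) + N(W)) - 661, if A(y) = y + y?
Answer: -590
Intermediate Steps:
A(y) = 2*y
q(h, M) = 5*M
(q(A(4), 3) + N(W)) - 661 = (5*3 + (1 + 55)) - 661 = (15 + 56) - 661 = 71 - 661 = -590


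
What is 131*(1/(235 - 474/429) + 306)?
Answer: 1340775175/33447 ≈ 40087.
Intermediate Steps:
131*(1/(235 - 474/429) + 306) = 131*(1/(235 - 474*1/429) + 306) = 131*(1/(235 - 158/143) + 306) = 131*(1/(33447/143) + 306) = 131*(143/33447 + 306) = 131*(10234925/33447) = 1340775175/33447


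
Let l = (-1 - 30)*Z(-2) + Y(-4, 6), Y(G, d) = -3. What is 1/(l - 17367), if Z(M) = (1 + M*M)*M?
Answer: -1/17060 ≈ -5.8617e-5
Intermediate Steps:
Z(M) = M*(1 + M²) (Z(M) = (1 + M²)*M = M*(1 + M²))
l = 307 (l = (-1 - 30)*(-2 + (-2)³) - 3 = -31*(-2 - 8) - 3 = -31*(-10) - 3 = 310 - 3 = 307)
1/(l - 17367) = 1/(307 - 17367) = 1/(-17060) = -1/17060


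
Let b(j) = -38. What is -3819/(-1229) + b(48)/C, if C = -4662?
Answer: 8925440/2864799 ≈ 3.1156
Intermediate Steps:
-3819/(-1229) + b(48)/C = -3819/(-1229) - 38/(-4662) = -3819*(-1/1229) - 38*(-1/4662) = 3819/1229 + 19/2331 = 8925440/2864799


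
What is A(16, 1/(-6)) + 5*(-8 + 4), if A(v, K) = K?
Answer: -121/6 ≈ -20.167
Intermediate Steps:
A(16, 1/(-6)) + 5*(-8 + 4) = 1/(-6) + 5*(-8 + 4) = -⅙ + 5*(-4) = -⅙ - 20 = -121/6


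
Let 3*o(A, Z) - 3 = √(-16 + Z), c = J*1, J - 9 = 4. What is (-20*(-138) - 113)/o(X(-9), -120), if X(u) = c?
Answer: 23823/145 - 15882*I*√34/145 ≈ 164.3 - 638.67*I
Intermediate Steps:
J = 13 (J = 9 + 4 = 13)
c = 13 (c = 13*1 = 13)
X(u) = 13
o(A, Z) = 1 + √(-16 + Z)/3
(-20*(-138) - 113)/o(X(-9), -120) = (-20*(-138) - 113)/(1 + √(-16 - 120)/3) = (2760 - 113)/(1 + √(-136)/3) = 2647/(1 + (2*I*√34)/3) = 2647/(1 + 2*I*√34/3)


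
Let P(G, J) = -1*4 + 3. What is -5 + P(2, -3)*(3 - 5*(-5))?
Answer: -33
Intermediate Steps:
P(G, J) = -1 (P(G, J) = -4 + 3 = -1)
-5 + P(2, -3)*(3 - 5*(-5)) = -5 - (3 - 5*(-5)) = -5 - (3 + 25) = -5 - 1*28 = -5 - 28 = -33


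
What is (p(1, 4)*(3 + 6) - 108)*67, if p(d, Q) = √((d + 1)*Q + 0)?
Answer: -7236 + 1206*√2 ≈ -5530.5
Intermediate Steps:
p(d, Q) = √(Q*(1 + d)) (p(d, Q) = √((1 + d)*Q + 0) = √(Q*(1 + d) + 0) = √(Q*(1 + d)))
(p(1, 4)*(3 + 6) - 108)*67 = (√(4*(1 + 1))*(3 + 6) - 108)*67 = (√(4*2)*9 - 108)*67 = (√8*9 - 108)*67 = ((2*√2)*9 - 108)*67 = (18*√2 - 108)*67 = (-108 + 18*√2)*67 = -7236 + 1206*√2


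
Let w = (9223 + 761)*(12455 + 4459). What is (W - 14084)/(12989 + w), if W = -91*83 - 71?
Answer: -21708/168882365 ≈ -0.00012854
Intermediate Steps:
w = 168869376 (w = 9984*16914 = 168869376)
W = -7624 (W = -7553 - 71 = -7624)
(W - 14084)/(12989 + w) = (-7624 - 14084)/(12989 + 168869376) = -21708/168882365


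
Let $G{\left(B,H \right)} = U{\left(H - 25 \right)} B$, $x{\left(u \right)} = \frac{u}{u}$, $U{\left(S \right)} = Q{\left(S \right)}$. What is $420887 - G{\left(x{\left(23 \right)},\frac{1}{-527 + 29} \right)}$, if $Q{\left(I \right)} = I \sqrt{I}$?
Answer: $420887 + \frac{12451 i \sqrt{6200598}}{248004} \approx 4.2089 \cdot 10^{5} + 125.02 i$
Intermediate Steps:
$Q{\left(I \right)} = I^{\frac{3}{2}}$
$U{\left(S \right)} = S^{\frac{3}{2}}$
$x{\left(u \right)} = 1$
$G{\left(B,H \right)} = B \left(-25 + H\right)^{\frac{3}{2}}$ ($G{\left(B,H \right)} = \left(H - 25\right)^{\frac{3}{2}} B = \left(-25 + H\right)^{\frac{3}{2}} B = B \left(-25 + H\right)^{\frac{3}{2}}$)
$420887 - G{\left(x{\left(23 \right)},\frac{1}{-527 + 29} \right)} = 420887 - 1 \left(-25 + \frac{1}{-527 + 29}\right)^{\frac{3}{2}} = 420887 - 1 \left(-25 + \frac{1}{-498}\right)^{\frac{3}{2}} = 420887 - 1 \left(-25 - \frac{1}{498}\right)^{\frac{3}{2}} = 420887 - 1 \left(- \frac{12451}{498}\right)^{\frac{3}{2}} = 420887 - 1 \left(- \frac{12451 i \sqrt{6200598}}{248004}\right) = 420887 - - \frac{12451 i \sqrt{6200598}}{248004} = 420887 + \frac{12451 i \sqrt{6200598}}{248004}$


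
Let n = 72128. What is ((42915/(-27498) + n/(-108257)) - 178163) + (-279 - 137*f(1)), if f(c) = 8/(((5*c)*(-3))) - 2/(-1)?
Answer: -2659000107300823/14884254930 ≈ -1.7865e+5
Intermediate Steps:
f(c) = 2 - 8/(15*c) (f(c) = 8/((-15*c)) - 2*(-1) = 8*(-1/(15*c)) + 2 = -8/(15*c) + 2 = 2 - 8/(15*c))
((42915/(-27498) + n/(-108257)) - 178163) + (-279 - 137*f(1)) = ((42915/(-27498) + 72128/(-108257)) - 178163) + (-279 - 137*(2 - 8/15/1)) = ((42915*(-1/27498) + 72128*(-1/108257)) - 178163) + (-279 - 137*(2 - 8/15*1)) = ((-14305/9166 - 72128/108257) - 178163) + (-279 - 137*(2 - 8/15)) = (-2209741633/992283662 - 178163) + (-279 - 137*22/15) = -176790443814539/992283662 + (-279 - 3014/15) = -176790443814539/992283662 - 7199/15 = -2659000107300823/14884254930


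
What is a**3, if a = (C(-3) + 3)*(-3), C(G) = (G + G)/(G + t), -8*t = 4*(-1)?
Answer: -531441/125 ≈ -4251.5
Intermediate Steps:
t = 1/2 (t = -(-1)/2 = -1/8*(-4) = 1/2 ≈ 0.50000)
C(G) = 2*G/(1/2 + G) (C(G) = (G + G)/(G + 1/2) = (2*G)/(1/2 + G) = 2*G/(1/2 + G))
a = -81/5 (a = (4*(-3)/(1 + 2*(-3)) + 3)*(-3) = (4*(-3)/(1 - 6) + 3)*(-3) = (4*(-3)/(-5) + 3)*(-3) = (4*(-3)*(-1/5) + 3)*(-3) = (12/5 + 3)*(-3) = (27/5)*(-3) = -81/5 ≈ -16.200)
a**3 = (-81/5)**3 = -531441/125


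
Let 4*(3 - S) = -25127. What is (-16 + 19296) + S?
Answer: 102259/4 ≈ 25565.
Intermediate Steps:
S = 25139/4 (S = 3 - 1/4*(-25127) = 3 + 25127/4 = 25139/4 ≈ 6284.8)
(-16 + 19296) + S = (-16 + 19296) + 25139/4 = 19280 + 25139/4 = 102259/4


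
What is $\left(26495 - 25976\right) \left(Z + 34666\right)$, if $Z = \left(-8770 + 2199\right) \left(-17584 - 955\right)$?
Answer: $63242451765$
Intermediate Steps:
$Z = 121819769$ ($Z = \left(-6571\right) \left(-18539\right) = 121819769$)
$\left(26495 - 25976\right) \left(Z + 34666\right) = \left(26495 - 25976\right) \left(121819769 + 34666\right) = 519 \cdot 121854435 = 63242451765$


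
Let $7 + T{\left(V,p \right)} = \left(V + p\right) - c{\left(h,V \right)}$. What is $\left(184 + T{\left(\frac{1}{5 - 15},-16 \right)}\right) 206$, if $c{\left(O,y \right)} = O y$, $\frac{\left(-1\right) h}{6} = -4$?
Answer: $\frac{168199}{5} \approx 33640.0$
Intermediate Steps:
$h = 24$ ($h = \left(-6\right) \left(-4\right) = 24$)
$T{\left(V,p \right)} = -7 + p - 23 V$ ($T{\left(V,p \right)} = -7 + \left(\left(V + p\right) - 24 V\right) = -7 - \left(- p + 23 V\right) = -7 + p - 23 V$)
$\left(184 + T{\left(\frac{1}{5 - 15},-16 \right)}\right) 206 = \left(184 - \left(23 + \frac{23}{5 - 15}\right)\right) 206 = \left(184 - \left(23 - \frac{23}{10}\right)\right) 206 = \left(184 - \frac{207}{10}\right) 206 = \frac{1633}{10} \cdot 206 = \frac{168199}{5}$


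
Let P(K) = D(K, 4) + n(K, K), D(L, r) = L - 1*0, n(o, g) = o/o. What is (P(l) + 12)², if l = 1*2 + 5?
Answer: 400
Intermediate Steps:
n(o, g) = 1
D(L, r) = L (D(L, r) = L + 0 = L)
l = 7 (l = 2 + 5 = 7)
P(K) = 1 + K (P(K) = K + 1 = 1 + K)
(P(l) + 12)² = ((1 + 7) + 12)² = (8 + 12)² = 20² = 400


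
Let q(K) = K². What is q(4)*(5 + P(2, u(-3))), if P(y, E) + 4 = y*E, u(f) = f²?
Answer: 304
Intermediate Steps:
P(y, E) = -4 + E*y (P(y, E) = -4 + y*E = -4 + E*y)
q(4)*(5 + P(2, u(-3))) = 4²*(5 + (-4 + (-3)²*2)) = 16*(5 + (-4 + 9*2)) = 16*(5 + (-4 + 18)) = 16*(5 + 14) = 16*19 = 304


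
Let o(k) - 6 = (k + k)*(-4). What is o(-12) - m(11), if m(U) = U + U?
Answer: 80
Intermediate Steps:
m(U) = 2*U
o(k) = 6 - 8*k (o(k) = 6 + (k + k)*(-4) = 6 + (2*k)*(-4) = 6 - 8*k)
o(-12) - m(11) = (6 - 8*(-12)) - 2*11 = (6 + 96) - 1*22 = 102 - 22 = 80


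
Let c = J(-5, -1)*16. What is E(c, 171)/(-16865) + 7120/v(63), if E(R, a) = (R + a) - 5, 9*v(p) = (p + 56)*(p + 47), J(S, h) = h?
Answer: 21574914/4415257 ≈ 4.8864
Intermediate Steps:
v(p) = (47 + p)*(56 + p)/9 (v(p) = ((p + 56)*(p + 47))/9 = ((56 + p)*(47 + p))/9 = ((47 + p)*(56 + p))/9 = (47 + p)*(56 + p)/9)
c = -16 (c = -1*16 = -16)
E(R, a) = -5 + R + a
E(c, 171)/(-16865) + 7120/v(63) = (-5 - 16 + 171)/(-16865) + 7120/(2632/9 + (⅑)*63² + (103/9)*63) = 150*(-1/16865) + 7120/(2632/9 + (⅑)*3969 + 721) = -30/3373 + 7120/(2632/9 + 441 + 721) = -30/3373 + 7120/(13090/9) = -30/3373 + 7120*(9/13090) = -30/3373 + 6408/1309 = 21574914/4415257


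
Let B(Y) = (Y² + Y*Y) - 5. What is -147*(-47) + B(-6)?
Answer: 6976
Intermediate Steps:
B(Y) = -5 + 2*Y² (B(Y) = (Y² + Y²) - 5 = 2*Y² - 5 = -5 + 2*Y²)
-147*(-47) + B(-6) = -147*(-47) + (-5 + 2*(-6)²) = 6909 + (-5 + 2*36) = 6909 + (-5 + 72) = 6909 + 67 = 6976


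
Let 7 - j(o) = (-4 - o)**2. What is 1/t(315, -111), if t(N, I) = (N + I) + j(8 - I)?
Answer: -1/14918 ≈ -6.7033e-5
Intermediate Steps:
j(o) = 7 - (-4 - o)**2
t(N, I) = 7 + I + N - (12 - I)**2 (t(N, I) = (N + I) + (7 - (4 + (8 - I))**2) = (I + N) + (7 - (12 - I)**2) = 7 + I + N - (12 - I)**2)
1/t(315, -111) = 1/(7 - 111 + 315 - (-12 - 111)**2) = 1/(7 - 111 + 315 - 1*(-123)**2) = 1/(7 - 111 + 315 - 1*15129) = 1/(7 - 111 + 315 - 15129) = 1/(-14918) = -1/14918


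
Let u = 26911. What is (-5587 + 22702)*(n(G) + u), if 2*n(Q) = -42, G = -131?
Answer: 460222350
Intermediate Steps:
n(Q) = -21 (n(Q) = (1/2)*(-42) = -21)
(-5587 + 22702)*(n(G) + u) = (-5587 + 22702)*(-21 + 26911) = 17115*26890 = 460222350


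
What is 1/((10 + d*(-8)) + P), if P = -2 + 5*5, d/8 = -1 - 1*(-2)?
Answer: -1/31 ≈ -0.032258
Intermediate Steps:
d = 8 (d = 8*(-1 - 1*(-2)) = 8*(-1 + 2) = 8*1 = 8)
P = 23 (P = -2 + 25 = 23)
1/((10 + d*(-8)) + P) = 1/((10 + 8*(-8)) + 23) = 1/((10 - 64) + 23) = 1/(-54 + 23) = 1/(-31) = -1/31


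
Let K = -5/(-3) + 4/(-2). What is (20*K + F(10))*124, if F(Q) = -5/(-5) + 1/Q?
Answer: -10354/15 ≈ -690.27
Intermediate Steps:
F(Q) = 1 + 1/Q (F(Q) = -5*(-⅕) + 1/Q = 1 + 1/Q)
K = -⅓ (K = -5*(-⅓) + 4*(-½) = 5/3 - 2 = -⅓ ≈ -0.33333)
(20*K + F(10))*124 = (20*(-⅓) + (1 + 10)/10)*124 = (-20/3 + (⅒)*11)*124 = (-20/3 + 11/10)*124 = -167/30*124 = -10354/15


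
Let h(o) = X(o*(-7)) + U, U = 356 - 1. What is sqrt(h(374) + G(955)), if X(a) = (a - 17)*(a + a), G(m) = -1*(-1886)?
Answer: sqrt(13799101) ≈ 3714.7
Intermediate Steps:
G(m) = 1886
U = 355
X(a) = 2*a*(-17 + a) (X(a) = (-17 + a)*(2*a) = 2*a*(-17 + a))
h(o) = 355 - 14*o*(-17 - 7*o) (h(o) = 2*(o*(-7))*(-17 + o*(-7)) + 355 = 2*(-7*o)*(-17 - 7*o) + 355 = -14*o*(-17 - 7*o) + 355 = 355 - 14*o*(-17 - 7*o))
sqrt(h(374) + G(955)) = sqrt((355 + 14*374*(17 + 7*374)) + 1886) = sqrt((355 + 14*374*(17 + 2618)) + 1886) = sqrt((355 + 14*374*2635) + 1886) = sqrt((355 + 13796860) + 1886) = sqrt(13797215 + 1886) = sqrt(13799101)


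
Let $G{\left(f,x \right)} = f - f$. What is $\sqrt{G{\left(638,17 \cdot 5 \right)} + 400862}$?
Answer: $\sqrt{400862} \approx 633.14$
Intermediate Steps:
$G{\left(f,x \right)} = 0$
$\sqrt{G{\left(638,17 \cdot 5 \right)} + 400862} = \sqrt{0 + 400862} = \sqrt{400862}$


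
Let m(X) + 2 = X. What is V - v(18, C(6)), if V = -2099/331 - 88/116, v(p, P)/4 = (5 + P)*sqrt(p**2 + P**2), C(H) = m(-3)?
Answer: -68153/9599 ≈ -7.1000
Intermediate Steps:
m(X) = -2 + X
C(H) = -5 (C(H) = -2 - 3 = -5)
v(p, P) = 4*sqrt(P**2 + p**2)*(5 + P) (v(p, P) = 4*((5 + P)*sqrt(p**2 + P**2)) = 4*((5 + P)*sqrt(P**2 + p**2)) = 4*(sqrt(P**2 + p**2)*(5 + P)) = 4*sqrt(P**2 + p**2)*(5 + P))
V = -68153/9599 (V = -2099*1/331 - 88*1/116 = -2099/331 - 22/29 = -68153/9599 ≈ -7.1000)
V - v(18, C(6)) = -68153/9599 - 4*sqrt((-5)**2 + 18**2)*(5 - 5) = -68153/9599 - 4*sqrt(25 + 324)*0 = -68153/9599 - 4*sqrt(349)*0 = -68153/9599 - 1*0 = -68153/9599 + 0 = -68153/9599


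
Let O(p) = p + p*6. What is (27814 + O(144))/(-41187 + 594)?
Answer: -28822/40593 ≈ -0.71002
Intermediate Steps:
O(p) = 7*p (O(p) = p + 6*p = 7*p)
(27814 + O(144))/(-41187 + 594) = (27814 + 7*144)/(-41187 + 594) = (27814 + 1008)/(-40593) = 28822*(-1/40593) = -28822/40593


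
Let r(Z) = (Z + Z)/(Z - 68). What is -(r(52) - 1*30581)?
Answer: 61175/2 ≈ 30588.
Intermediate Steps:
r(Z) = 2*Z/(-68 + Z) (r(Z) = (2*Z)/(-68 + Z) = 2*Z/(-68 + Z))
-(r(52) - 1*30581) = -(2*52/(-68 + 52) - 1*30581) = -(2*52/(-16) - 30581) = -(2*52*(-1/16) - 30581) = -(-13/2 - 30581) = -1*(-61175/2) = 61175/2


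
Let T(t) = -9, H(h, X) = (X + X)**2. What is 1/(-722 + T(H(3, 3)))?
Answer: -1/731 ≈ -0.0013680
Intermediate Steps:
H(h, X) = 4*X**2 (H(h, X) = (2*X)**2 = 4*X**2)
1/(-722 + T(H(3, 3))) = 1/(-722 - 9) = 1/(-731) = -1/731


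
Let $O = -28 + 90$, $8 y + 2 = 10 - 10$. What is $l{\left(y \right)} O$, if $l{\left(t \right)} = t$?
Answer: $- \frac{31}{2} \approx -15.5$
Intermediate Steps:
$y = - \frac{1}{4}$ ($y = - \frac{1}{4} + \frac{10 - 10}{8} = - \frac{1}{4} + \frac{1}{8} \cdot 0 = - \frac{1}{4} + 0 = - \frac{1}{4} \approx -0.25$)
$O = 62$
$l{\left(y \right)} O = \left(- \frac{1}{4}\right) 62 = - \frac{31}{2}$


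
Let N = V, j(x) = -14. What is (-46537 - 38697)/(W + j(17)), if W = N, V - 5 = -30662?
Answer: 85234/30671 ≈ 2.7790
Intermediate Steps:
V = -30657 (V = 5 - 30662 = -30657)
N = -30657
W = -30657
(-46537 - 38697)/(W + j(17)) = (-46537 - 38697)/(-30657 - 14) = -85234/(-30671) = -85234*(-1/30671) = 85234/30671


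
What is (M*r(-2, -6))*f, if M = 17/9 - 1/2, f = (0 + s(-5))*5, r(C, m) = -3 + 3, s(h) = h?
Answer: 0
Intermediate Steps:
r(C, m) = 0
f = -25 (f = (0 - 5)*5 = -5*5 = -25)
M = 25/18 (M = 17*(⅑) - 1*½ = 17/9 - ½ = 25/18 ≈ 1.3889)
(M*r(-2, -6))*f = ((25/18)*0)*(-25) = 0*(-25) = 0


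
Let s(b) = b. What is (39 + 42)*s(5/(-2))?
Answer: -405/2 ≈ -202.50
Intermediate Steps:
(39 + 42)*s(5/(-2)) = (39 + 42)*(5/(-2)) = 81*(5*(-½)) = 81*(-5/2) = -405/2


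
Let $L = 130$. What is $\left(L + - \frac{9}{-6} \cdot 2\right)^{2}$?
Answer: $17689$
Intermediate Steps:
$\left(L + - \frac{9}{-6} \cdot 2\right)^{2} = \left(130 + - \frac{9}{-6} \cdot 2\right)^{2} = \left(130 + \left(-9\right) \left(- \frac{1}{6}\right) 2\right)^{2} = \left(130 + \frac{3}{2} \cdot 2\right)^{2} = \left(130 + 3\right)^{2} = 133^{2} = 17689$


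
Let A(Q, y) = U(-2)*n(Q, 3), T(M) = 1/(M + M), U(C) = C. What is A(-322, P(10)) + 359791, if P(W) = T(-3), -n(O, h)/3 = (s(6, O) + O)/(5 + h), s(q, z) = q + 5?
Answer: 1438231/4 ≈ 3.5956e+5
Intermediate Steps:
s(q, z) = 5 + q
n(O, h) = -3*(11 + O)/(5 + h) (n(O, h) = -3*((5 + 6) + O)/(5 + h) = -3*(11 + O)/(5 + h))
T(M) = 1/(2*M)
P(W) = -1/6 (P(W) = (1/2)/(-3) = (1/2)*(-1/3) = -1/6)
A(Q, y) = 33/4 + 3*Q/4 (A(Q, y) = -6*(-11 - Q)/(5 + 3) = -6*(-11 - Q)/8 = -2*(-33/8 - 3*Q/8) = 33/4 + 3*Q/4)
A(-322, P(10)) + 359791 = (33/4 + (3/4)*(-322)) + 359791 = (33/4 - 483/2) + 359791 = -933/4 + 359791 = 1438231/4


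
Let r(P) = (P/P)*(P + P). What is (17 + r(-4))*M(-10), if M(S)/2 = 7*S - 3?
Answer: -1314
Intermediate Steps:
M(S) = -6 + 14*S (M(S) = 2*(7*S - 3) = 2*(-3 + 7*S) = -6 + 14*S)
r(P) = 2*P (r(P) = 1*(2*P) = 2*P)
(17 + r(-4))*M(-10) = (17 + 2*(-4))*(-6 + 14*(-10)) = (17 - 8)*(-6 - 140) = 9*(-146) = -1314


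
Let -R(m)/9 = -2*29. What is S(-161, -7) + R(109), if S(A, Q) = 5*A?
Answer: -283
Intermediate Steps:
R(m) = 522 (R(m) = -(-18)*29 = -9*(-58) = 522)
S(-161, -7) + R(109) = 5*(-161) + 522 = -805 + 522 = -283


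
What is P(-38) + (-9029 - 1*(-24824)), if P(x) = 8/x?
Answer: 300101/19 ≈ 15795.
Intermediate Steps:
P(-38) + (-9029 - 1*(-24824)) = 8/(-38) + (-9029 - 1*(-24824)) = 8*(-1/38) + (-9029 + 24824) = -4/19 + 15795 = 300101/19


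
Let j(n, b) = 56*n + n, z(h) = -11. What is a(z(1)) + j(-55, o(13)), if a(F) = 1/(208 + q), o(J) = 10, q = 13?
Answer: -692834/221 ≈ -3135.0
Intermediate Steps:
j(n, b) = 57*n
a(F) = 1/221 (a(F) = 1/(208 + 13) = 1/221)
a(z(1)) + j(-55, o(13)) = 1/221 + 57*(-55) = 1/221 - 3135 = -692834/221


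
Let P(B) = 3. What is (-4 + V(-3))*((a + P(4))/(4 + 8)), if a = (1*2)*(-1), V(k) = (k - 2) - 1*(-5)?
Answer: -⅓ ≈ -0.33333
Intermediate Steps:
V(k) = 3 + k (V(k) = (-2 + k) + 5 = 3 + k)
a = -2 (a = 2*(-1) = -2)
(-4 + V(-3))*((a + P(4))/(4 + 8)) = (-4 + (3 - 3))*((-2 + 3)/(4 + 8)) = (-4 + 0)*(1/12) = -4/12 = -4*1/12 = -⅓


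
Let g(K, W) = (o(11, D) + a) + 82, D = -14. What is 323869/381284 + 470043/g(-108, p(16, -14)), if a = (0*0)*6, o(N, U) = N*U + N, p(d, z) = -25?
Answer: -179200119203/23258324 ≈ -7704.8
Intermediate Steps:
o(N, U) = N + N*U
a = 0 (a = 0*6 = 0)
g(K, W) = -61 (g(K, W) = (11*(1 - 14) + 0) + 82 = (11*(-13) + 0) + 82 = (-143 + 0) + 82 = -143 + 82 = -61)
323869/381284 + 470043/g(-108, p(16, -14)) = 323869/381284 + 470043/(-61) = 323869*(1/381284) + 470043*(-1/61) = 323869/381284 - 470043/61 = -179200119203/23258324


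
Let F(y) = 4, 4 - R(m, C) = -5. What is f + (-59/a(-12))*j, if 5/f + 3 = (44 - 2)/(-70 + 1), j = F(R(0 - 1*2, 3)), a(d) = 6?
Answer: -10139/249 ≈ -40.719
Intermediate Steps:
R(m, C) = 9 (R(m, C) = 4 - 1*(-5) = 4 + 5 = 9)
j = 4
f = -115/83 (f = 5/(-3 + (44 - 2)/(-70 + 1)) = 5/(-3 + 42/(-69)) = 5/(-3 + 42*(-1/69)) = 5/(-3 - 14/23) = 5/(-83/23) = 5*(-23/83) = -115/83 ≈ -1.3855)
f + (-59/a(-12))*j = -115/83 - 59/6*4 = -115/83 - 118/3 = -10139/249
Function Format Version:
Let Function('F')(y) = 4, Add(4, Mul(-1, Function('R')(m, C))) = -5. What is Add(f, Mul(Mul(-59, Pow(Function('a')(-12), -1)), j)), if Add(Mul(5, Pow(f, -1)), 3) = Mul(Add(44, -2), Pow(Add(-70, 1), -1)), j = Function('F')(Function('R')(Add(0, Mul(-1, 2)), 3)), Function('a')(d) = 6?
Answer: Rational(-10139, 249) ≈ -40.719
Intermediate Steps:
Function('R')(m, C) = 9 (Function('R')(m, C) = Add(4, Mul(-1, -5)) = Add(4, 5) = 9)
j = 4
f = Rational(-115, 83) (f = Mul(5, Pow(Add(-3, Mul(Add(44, -2), Pow(Add(-70, 1), -1))), -1)) = Mul(5, Pow(Add(-3, Mul(42, Pow(-69, -1))), -1)) = Mul(5, Pow(Add(-3, Mul(42, Rational(-1, 69))), -1)) = Mul(5, Pow(Add(-3, Rational(-14, 23)), -1)) = Mul(5, Pow(Rational(-83, 23), -1)) = Mul(5, Rational(-23, 83)) = Rational(-115, 83) ≈ -1.3855)
Add(f, Mul(Mul(-59, Pow(Function('a')(-12), -1)), j)) = Add(Rational(-115, 83), Mul(Mul(-59, Pow(6, -1)), 4)) = Add(Rational(-115, 83), Mul(Mul(-59, Rational(1, 6)), 4)) = Add(Rational(-115, 83), Mul(Rational(-59, 6), 4)) = Add(Rational(-115, 83), Rational(-118, 3)) = Rational(-10139, 249)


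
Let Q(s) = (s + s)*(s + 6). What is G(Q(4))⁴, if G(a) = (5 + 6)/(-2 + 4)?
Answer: 14641/16 ≈ 915.06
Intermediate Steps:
Q(s) = 2*s*(6 + s) (Q(s) = (2*s)*(6 + s) = 2*s*(6 + s))
G(a) = 11/2
G(Q(4))⁴ = (11/2)⁴ = 14641/16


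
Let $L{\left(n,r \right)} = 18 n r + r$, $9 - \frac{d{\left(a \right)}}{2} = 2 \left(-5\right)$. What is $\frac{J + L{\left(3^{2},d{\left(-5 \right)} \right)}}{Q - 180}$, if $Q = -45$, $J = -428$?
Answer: $- \frac{1922}{75} \approx -25.627$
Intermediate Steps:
$d{\left(a \right)} = 38$ ($d{\left(a \right)} = 18 - 2 \cdot 2 \left(-5\right) = 18 - -20 = 18 + 20 = 38$)
$L{\left(n,r \right)} = r + 18 n r$ ($L{\left(n,r \right)} = 18 n r + r = r + 18 n r$)
$\frac{J + L{\left(3^{2},d{\left(-5 \right)} \right)}}{Q - 180} = \frac{-428 + 38 \left(1 + 18 \cdot 3^{2}\right)}{-45 - 180} = \frac{-428 + 38 \left(1 + 18 \cdot 9\right)}{-45 - 180} = \frac{-428 + 38 \left(1 + 162\right)}{-225} = \left(-428 + 38 \cdot 163\right) \left(- \frac{1}{225}\right) = \left(-428 + 6194\right) \left(- \frac{1}{225}\right) = 5766 \left(- \frac{1}{225}\right) = - \frac{1922}{75}$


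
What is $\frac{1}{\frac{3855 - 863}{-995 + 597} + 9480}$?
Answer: $\frac{199}{1885024} \approx 0.00010557$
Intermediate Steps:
$\frac{1}{\frac{3855 - 863}{-995 + 597} + 9480} = \frac{1}{\frac{2992}{-398} + 9480} = \frac{1}{2992 \left(- \frac{1}{398}\right) + 9480} = \frac{1}{- \frac{1496}{199} + 9480} = \frac{1}{\frac{1885024}{199}} = \frac{199}{1885024}$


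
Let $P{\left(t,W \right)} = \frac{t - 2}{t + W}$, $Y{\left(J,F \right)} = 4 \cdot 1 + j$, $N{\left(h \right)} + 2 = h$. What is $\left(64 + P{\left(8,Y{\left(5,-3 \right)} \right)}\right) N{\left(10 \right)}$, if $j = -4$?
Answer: $518$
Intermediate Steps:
$N{\left(h \right)} = -2 + h$
$Y{\left(J,F \right)} = 0$ ($Y{\left(J,F \right)} = 4 \cdot 1 - 4 = 4 - 4 = 0$)
$P{\left(t,W \right)} = \frac{-2 + t}{W + t}$
$\left(64 + P{\left(8,Y{\left(5,-3 \right)} \right)}\right) N{\left(10 \right)} = \left(64 + \frac{-2 + 8}{0 + 8}\right) \left(-2 + 10\right) = \left(64 + \frac{1}{8} \cdot 6\right) 8 = \left(64 + \frac{3}{4}\right) 8 = \frac{259}{4} \cdot 8 = 518$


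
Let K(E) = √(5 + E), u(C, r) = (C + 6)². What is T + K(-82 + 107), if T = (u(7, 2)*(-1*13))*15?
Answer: -32955 + √30 ≈ -32950.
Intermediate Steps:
u(C, r) = (6 + C)²
T = -32955 (T = ((6 + 7)²*(-1*13))*15 = (13²*(-13))*15 = (169*(-13))*15 = -2197*15 = -32955)
T + K(-82 + 107) = -32955 + √(5 + (-82 + 107)) = -32955 + √(5 + 25) = -32955 + √30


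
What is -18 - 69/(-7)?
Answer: -57/7 ≈ -8.1429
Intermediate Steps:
-18 - 69/(-7) = -18 - ⅐*(-69) = -18 + 69/7 = -57/7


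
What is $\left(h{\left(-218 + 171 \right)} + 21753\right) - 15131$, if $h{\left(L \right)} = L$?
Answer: $6575$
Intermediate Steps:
$\left(h{\left(-218 + 171 \right)} + 21753\right) - 15131 = \left(\left(-218 + 171\right) + 21753\right) - 15131 = \left(-47 + 21753\right) - 15131 = 21706 - 15131 = 6575$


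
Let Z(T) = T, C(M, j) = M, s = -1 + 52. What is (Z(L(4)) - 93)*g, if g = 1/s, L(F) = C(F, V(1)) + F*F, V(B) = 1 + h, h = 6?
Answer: -73/51 ≈ -1.4314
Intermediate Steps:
s = 51
V(B) = 7 (V(B) = 1 + 6 = 7)
L(F) = F + F² (L(F) = F + F*F = F + F²)
g = 1/51 ≈ 0.019608
(Z(L(4)) - 93)*g = (4*(1 + 4) - 93)*(1/51) = (4*5 - 93)*(1/51) = (20 - 93)*(1/51) = -73*1/51 = -73/51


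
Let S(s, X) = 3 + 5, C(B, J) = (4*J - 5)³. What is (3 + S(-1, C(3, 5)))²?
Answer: 121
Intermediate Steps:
C(B, J) = (-5 + 4*J)³
S(s, X) = 8
(3 + S(-1, C(3, 5)))² = (3 + 8)² = 11² = 121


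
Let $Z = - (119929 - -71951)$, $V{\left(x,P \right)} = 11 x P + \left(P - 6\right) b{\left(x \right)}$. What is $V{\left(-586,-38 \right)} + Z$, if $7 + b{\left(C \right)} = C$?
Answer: $79160$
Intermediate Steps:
$b{\left(C \right)} = -7 + C$
$V{\left(x,P \right)} = \left(-7 + x\right) \left(-6 + P\right) + 11 P x$ ($V{\left(x,P \right)} = 11 x P + \left(P - 6\right) \left(-7 + x\right) = 11 P x + \left(-6 + P\right) \left(-7 + x\right) = 11 P x + \left(-7 + x\right) \left(-6 + P\right) = \left(-7 + x\right) \left(-6 + P\right) + 11 P x$)
$Z = -191880$ ($Z = - (119929 + 71951) = \left(-1\right) 191880 = -191880$)
$V{\left(-586,-38 \right)} + Z = \left(42 - -266 - -3516 + 12 \left(-38\right) \left(-586\right)\right) - 191880 = \left(42 + 266 + 3516 + 267216\right) - 191880 = 271040 - 191880 = 79160$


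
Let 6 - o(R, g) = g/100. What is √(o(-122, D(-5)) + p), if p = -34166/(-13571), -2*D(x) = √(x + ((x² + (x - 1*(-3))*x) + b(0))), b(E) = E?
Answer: √(627479612800 + 368344082*√30)/271420 ≈ 2.9232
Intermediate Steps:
D(x) = -√(x + x² + x*(3 + x))/2 (D(x) = -√(x + ((x² + (x - 1*(-3))*x) + 0))/2 = -√(x + ((x² + (x + 3)*x) + 0))/2 = -√(x + ((x² + (3 + x)*x) + 0))/2 = -√(x + ((x² + x*(3 + x)) + 0))/2 = -√(x + (x² + x*(3 + x)))/2 = -√(x + x² + x*(3 + x))/2)
o(R, g) = 6 - g/100
p = 34166/13571 (p = -34166*(-1/13571) = 34166/13571 ≈ 2.5176)
√(o(-122, D(-5)) + p) = √((6 - (-1)*√2*√(-5*(2 - 5))/200) + 34166/13571) = √((6 - (-1)*√2*√(-5*(-3))/200) + 34166/13571) = √((6 - (-1)*√2*√15/200) + 34166/13571) = √((6 - (-1)*√30/200) + 34166/13571) = √((6 + √30/200) + 34166/13571) = √(115592/13571 + √30/200)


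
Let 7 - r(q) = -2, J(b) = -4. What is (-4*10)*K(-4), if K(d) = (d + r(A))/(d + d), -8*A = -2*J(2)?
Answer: 25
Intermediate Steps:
A = -1 (A = -(-1)*(-4)/4 = -⅛*8 = -1)
r(q) = 9 (r(q) = 7 - 1*(-2) = 7 + 2 = 9)
K(d) = (9 + d)/(2*d) (K(d) = (d + 9)/(d + d) = (9 + d)/((2*d)) = (9 + d)*(1/(2*d)) = (9 + d)/(2*d))
(-4*10)*K(-4) = (-4*10)*((½)*(9 - 4)/(-4)) = -20*(-1)*5/4 = -40*(-5/8) = 25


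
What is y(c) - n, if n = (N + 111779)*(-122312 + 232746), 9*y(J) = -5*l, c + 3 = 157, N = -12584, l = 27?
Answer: -10954500645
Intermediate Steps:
c = 154 (c = -3 + 157 = 154)
y(J) = -15 (y(J) = (-5*27)/9 = (1/9)*(-135) = -15)
n = 10954500630 (n = (-12584 + 111779)*(-122312 + 232746) = 99195*110434 = 10954500630)
y(c) - n = -15 - 1*10954500630 = -15 - 10954500630 = -10954500645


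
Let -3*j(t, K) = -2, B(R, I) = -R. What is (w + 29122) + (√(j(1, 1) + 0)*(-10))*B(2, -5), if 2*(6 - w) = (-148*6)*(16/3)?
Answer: 31496 + 20*√6/3 ≈ 31512.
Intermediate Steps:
j(t, K) = ⅔ (j(t, K) = -⅓*(-2) = ⅔)
w = 2374 (w = 6 - (-148*6)*16/3/2 = 6 - (-444)*16*(⅓) = 6 - (-444)*16/3 = 6 - ½*(-4736) = 6 + 2368 = 2374)
(w + 29122) + (√(j(1, 1) + 0)*(-10))*B(2, -5) = (2374 + 29122) + (√(⅔ + 0)*(-10))*(-1*2) = 31496 + (√(⅔)*(-10))*(-2) = 31496 + ((√6/3)*(-10))*(-2) = 31496 - 10*√6/3*(-2) = 31496 + 20*√6/3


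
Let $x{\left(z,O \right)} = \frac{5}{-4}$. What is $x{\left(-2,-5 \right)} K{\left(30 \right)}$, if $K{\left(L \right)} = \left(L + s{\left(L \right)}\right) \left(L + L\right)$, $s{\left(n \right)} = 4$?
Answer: $-2550$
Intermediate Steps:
$x{\left(z,O \right)} = - \frac{5}{4}$ ($x{\left(z,O \right)} = 5 \left(- \frac{1}{4}\right) = - \frac{5}{4}$)
$K{\left(L \right)} = 2 L \left(4 + L\right)$ ($K{\left(L \right)} = \left(L + 4\right) \left(L + L\right) = \left(4 + L\right) 2 L = 2 L \left(4 + L\right)$)
$x{\left(-2,-5 \right)} K{\left(30 \right)} = - \frac{5 \cdot 2 \cdot 30 \left(4 + 30\right)}{4} = - \frac{5 \cdot 2 \cdot 30 \cdot 34}{4} = \left(- \frac{5}{4}\right) 2040 = -2550$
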